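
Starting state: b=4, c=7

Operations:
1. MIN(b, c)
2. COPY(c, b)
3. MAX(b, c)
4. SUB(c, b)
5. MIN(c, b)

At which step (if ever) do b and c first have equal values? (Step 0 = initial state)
Step 2

b and c first become equal after step 2.

Comparing values at each step:
Initial: b=4, c=7
After step 1: b=4, c=7
After step 2: b=4, c=4 ← equal!
After step 3: b=4, c=4 ← equal!
After step 4: b=4, c=0
After step 5: b=4, c=0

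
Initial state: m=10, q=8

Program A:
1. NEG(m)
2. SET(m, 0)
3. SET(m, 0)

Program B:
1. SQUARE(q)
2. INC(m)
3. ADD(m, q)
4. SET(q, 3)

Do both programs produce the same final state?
No

Program A final state: m=0, q=8
Program B final state: m=75, q=3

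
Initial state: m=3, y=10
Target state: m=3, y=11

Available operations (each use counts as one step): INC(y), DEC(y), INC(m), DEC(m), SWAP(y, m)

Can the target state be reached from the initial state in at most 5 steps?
Yes

Path (1 step): INC(y)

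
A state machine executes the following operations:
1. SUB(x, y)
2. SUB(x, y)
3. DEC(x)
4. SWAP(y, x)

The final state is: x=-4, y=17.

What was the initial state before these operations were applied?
x=10, y=-4

Working backwards:
Final state: x=-4, y=17
Before step 4 (SWAP(y, x)): x=17, y=-4
Before step 3 (DEC(x)): x=18, y=-4
Before step 2 (SUB(x, y)): x=14, y=-4
Before step 1 (SUB(x, y)): x=10, y=-4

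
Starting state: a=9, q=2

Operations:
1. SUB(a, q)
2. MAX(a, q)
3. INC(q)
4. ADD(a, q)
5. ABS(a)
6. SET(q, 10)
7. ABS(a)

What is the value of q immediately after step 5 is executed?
q = 3

Tracing q through execution:
Initial: q = 2
After step 1 (SUB(a, q)): q = 2
After step 2 (MAX(a, q)): q = 2
After step 3 (INC(q)): q = 3
After step 4 (ADD(a, q)): q = 3
After step 5 (ABS(a)): q = 3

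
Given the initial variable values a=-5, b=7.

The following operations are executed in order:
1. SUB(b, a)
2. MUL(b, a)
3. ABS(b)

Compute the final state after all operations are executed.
{a: -5, b: 60}

Step-by-step execution:
Initial: a=-5, b=7
After step 1 (SUB(b, a)): a=-5, b=12
After step 2 (MUL(b, a)): a=-5, b=-60
After step 3 (ABS(b)): a=-5, b=60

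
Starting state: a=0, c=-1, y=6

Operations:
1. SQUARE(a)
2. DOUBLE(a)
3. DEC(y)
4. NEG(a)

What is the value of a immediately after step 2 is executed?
a = 0

Tracing a through execution:
Initial: a = 0
After step 1 (SQUARE(a)): a = 0
After step 2 (DOUBLE(a)): a = 0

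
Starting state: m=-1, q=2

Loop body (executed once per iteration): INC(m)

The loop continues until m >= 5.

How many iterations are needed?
6

Tracing iterations:
Initial: m=-1, q=2
After iteration 1: m=0, q=2
After iteration 2: m=1, q=2
After iteration 3: m=2, q=2
After iteration 4: m=3, q=2
After iteration 5: m=4, q=2
After iteration 6: m=5, q=2
m >= 5 now holds, so the loop exits after 6 iterations.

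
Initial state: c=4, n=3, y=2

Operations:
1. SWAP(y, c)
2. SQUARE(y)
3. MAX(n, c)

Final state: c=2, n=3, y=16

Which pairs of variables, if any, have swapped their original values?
None

Comparing initial and final values:
y: 2 → 16
n: 3 → 3
c: 4 → 2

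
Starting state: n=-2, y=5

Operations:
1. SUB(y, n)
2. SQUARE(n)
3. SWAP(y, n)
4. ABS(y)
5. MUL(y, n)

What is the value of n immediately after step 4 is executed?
n = 7

Tracing n through execution:
Initial: n = -2
After step 1 (SUB(y, n)): n = -2
After step 2 (SQUARE(n)): n = 4
After step 3 (SWAP(y, n)): n = 7
After step 4 (ABS(y)): n = 7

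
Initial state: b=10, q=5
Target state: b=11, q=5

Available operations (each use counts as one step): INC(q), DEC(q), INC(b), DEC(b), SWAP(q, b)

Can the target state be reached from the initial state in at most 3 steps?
Yes

Path (1 step): INC(b)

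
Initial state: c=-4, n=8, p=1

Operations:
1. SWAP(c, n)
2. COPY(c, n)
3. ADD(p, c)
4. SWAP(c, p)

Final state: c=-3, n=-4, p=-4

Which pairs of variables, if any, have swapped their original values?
None

Comparing initial and final values:
n: 8 → -4
p: 1 → -4
c: -4 → -3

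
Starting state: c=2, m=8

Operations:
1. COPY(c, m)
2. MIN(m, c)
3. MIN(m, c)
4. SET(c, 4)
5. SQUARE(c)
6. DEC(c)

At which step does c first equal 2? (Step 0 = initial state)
Step 0

Tracing c:
Initial: c = 2 ← first occurrence
After step 1: c = 8
After step 2: c = 8
After step 3: c = 8
After step 4: c = 4
After step 5: c = 16
After step 6: c = 15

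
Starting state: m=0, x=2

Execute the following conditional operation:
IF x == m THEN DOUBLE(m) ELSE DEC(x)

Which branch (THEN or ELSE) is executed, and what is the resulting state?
Branch: ELSE, Final state: m=0, x=1

Evaluating condition: x == m
x = 2, m = 0
Condition is False, so ELSE branch executes
After DEC(x): m=0, x=1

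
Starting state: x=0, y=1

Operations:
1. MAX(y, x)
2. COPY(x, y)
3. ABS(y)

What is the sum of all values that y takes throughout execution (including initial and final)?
4

Values of y at each step:
Initial: y = 1
After step 1: y = 1
After step 2: y = 1
After step 3: y = 1
Sum = 1 + 1 + 1 + 1 = 4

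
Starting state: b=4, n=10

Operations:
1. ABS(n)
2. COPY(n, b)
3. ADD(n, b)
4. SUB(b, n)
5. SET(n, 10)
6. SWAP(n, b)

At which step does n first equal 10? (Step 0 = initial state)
Step 0

Tracing n:
Initial: n = 10 ← first occurrence
After step 1: n = 10
After step 2: n = 4
After step 3: n = 8
After step 4: n = 8
After step 5: n = 10
After step 6: n = -4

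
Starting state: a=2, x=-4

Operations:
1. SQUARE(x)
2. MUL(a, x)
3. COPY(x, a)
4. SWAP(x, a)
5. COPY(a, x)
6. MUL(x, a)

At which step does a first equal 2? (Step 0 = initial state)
Step 0

Tracing a:
Initial: a = 2 ← first occurrence
After step 1: a = 2
After step 2: a = 32
After step 3: a = 32
After step 4: a = 32
After step 5: a = 32
After step 6: a = 32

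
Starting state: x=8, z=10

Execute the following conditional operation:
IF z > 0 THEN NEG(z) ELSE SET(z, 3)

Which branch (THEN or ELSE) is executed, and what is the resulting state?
Branch: THEN, Final state: x=8, z=-10

Evaluating condition: z > 0
z = 10
Condition is True, so THEN branch executes
After NEG(z): x=8, z=-10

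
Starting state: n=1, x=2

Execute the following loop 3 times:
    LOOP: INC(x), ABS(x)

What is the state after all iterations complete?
n=1, x=5

Iteration trace:
Start: n=1, x=2
After iteration 1: n=1, x=3
After iteration 2: n=1, x=4
After iteration 3: n=1, x=5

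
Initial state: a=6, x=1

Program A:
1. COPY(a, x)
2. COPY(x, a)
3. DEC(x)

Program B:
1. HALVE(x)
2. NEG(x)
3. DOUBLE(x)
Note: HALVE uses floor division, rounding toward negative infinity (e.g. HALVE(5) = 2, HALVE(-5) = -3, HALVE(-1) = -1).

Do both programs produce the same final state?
No

Program A final state: a=1, x=0
Program B final state: a=6, x=0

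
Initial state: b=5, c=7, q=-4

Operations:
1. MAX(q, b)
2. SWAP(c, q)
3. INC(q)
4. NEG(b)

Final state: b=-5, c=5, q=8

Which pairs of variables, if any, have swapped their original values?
None

Comparing initial and final values:
q: -4 → 8
b: 5 → -5
c: 7 → 5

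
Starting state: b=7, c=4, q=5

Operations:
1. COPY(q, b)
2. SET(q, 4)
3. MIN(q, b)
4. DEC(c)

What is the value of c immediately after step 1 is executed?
c = 4

Tracing c through execution:
Initial: c = 4
After step 1 (COPY(q, b)): c = 4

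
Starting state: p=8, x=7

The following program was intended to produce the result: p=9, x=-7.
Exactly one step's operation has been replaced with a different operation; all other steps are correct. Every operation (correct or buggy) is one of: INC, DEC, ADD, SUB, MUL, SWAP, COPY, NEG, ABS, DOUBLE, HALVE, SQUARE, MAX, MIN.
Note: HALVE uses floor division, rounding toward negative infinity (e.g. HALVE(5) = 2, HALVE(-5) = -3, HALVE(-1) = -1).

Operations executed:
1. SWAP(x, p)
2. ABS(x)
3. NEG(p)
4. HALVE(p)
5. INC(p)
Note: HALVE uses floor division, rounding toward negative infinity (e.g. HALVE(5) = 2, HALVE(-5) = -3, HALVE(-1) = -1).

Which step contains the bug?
Step 4

Trace with buggy code:
Initial: p=8, x=7
After step 1: p=7, x=8
After step 2: p=7, x=8
After step 3: p=-7, x=8
After step 4: p=-4, x=8
After step 5: p=-3, x=8
Actual final p=-3, x=8 ≠ expected p=9, x=-7.
Step 4 is the only position where a single-operation replacement can produce the expected result.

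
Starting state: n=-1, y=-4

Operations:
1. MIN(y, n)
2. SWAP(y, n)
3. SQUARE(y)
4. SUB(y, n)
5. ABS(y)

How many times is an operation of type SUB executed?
1

Counting SUB operations:
Step 4: SUB(y, n) ← SUB
Total: 1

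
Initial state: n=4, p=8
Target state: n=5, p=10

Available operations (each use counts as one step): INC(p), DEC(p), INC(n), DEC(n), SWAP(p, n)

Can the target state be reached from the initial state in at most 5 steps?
Yes

Path (3 steps): INC(p) → INC(p) → INC(n)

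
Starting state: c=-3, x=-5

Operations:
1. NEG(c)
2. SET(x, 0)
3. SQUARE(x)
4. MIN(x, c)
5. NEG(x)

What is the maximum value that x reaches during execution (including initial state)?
0

Values of x at each step:
Initial: x = -5
After step 1: x = -5
After step 2: x = 0 ← maximum
After step 3: x = 0
After step 4: x = 0
After step 5: x = 0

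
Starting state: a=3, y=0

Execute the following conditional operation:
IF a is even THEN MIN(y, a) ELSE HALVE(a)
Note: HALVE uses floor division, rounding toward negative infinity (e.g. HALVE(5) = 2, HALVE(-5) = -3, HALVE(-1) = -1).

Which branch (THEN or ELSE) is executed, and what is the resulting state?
Branch: ELSE, Final state: a=1, y=0

Evaluating condition: a is even
Condition is False, so ELSE branch executes
After HALVE(a): a=1, y=0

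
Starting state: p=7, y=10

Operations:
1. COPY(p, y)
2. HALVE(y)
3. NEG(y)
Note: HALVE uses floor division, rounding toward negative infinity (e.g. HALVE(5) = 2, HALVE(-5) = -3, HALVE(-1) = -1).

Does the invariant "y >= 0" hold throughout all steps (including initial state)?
No, violated after step 3

The invariant is violated after step 3.

State at each step:
Initial: p=7, y=10
After step 1: p=10, y=10
After step 2: p=10, y=5
After step 3: p=10, y=-5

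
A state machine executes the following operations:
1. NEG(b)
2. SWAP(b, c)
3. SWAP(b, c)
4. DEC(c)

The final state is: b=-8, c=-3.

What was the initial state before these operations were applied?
b=8, c=-2

Working backwards:
Final state: b=-8, c=-3
Before step 4 (DEC(c)): b=-8, c=-2
Before step 3 (SWAP(b, c)): b=-2, c=-8
Before step 2 (SWAP(b, c)): b=-8, c=-2
Before step 1 (NEG(b)): b=8, c=-2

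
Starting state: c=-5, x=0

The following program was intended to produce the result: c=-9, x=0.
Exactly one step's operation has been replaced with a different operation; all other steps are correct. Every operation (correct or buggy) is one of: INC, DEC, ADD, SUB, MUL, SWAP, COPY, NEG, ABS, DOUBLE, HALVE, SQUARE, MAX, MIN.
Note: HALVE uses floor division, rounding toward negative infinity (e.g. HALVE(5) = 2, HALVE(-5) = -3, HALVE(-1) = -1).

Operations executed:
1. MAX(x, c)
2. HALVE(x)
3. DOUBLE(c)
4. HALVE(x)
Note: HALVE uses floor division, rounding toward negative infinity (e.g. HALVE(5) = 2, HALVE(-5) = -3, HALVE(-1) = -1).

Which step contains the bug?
Step 4

Trace with buggy code:
Initial: c=-5, x=0
After step 1: c=-5, x=0
After step 2: c=-5, x=0
After step 3: c=-10, x=0
After step 4: c=-10, x=0
Actual final c=-10, x=0 ≠ expected c=-9, x=0.
Step 4 is the only position where a single-operation replacement can produce the expected result.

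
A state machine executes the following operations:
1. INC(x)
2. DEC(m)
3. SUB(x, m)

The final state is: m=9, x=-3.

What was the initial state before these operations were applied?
m=10, x=5

Working backwards:
Final state: m=9, x=-3
Before step 3 (SUB(x, m)): m=9, x=6
Before step 2 (DEC(m)): m=10, x=6
Before step 1 (INC(x)): m=10, x=5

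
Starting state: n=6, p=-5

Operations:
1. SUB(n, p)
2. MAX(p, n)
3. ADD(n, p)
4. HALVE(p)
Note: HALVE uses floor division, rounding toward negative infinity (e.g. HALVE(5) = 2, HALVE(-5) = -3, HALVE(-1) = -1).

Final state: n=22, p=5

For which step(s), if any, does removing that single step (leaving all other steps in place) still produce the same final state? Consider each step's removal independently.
None - removing any single step changes the final result

Testing removal of each single step:
Without step 1: final = n=12, p=3 (different)
Without step 2: final = n=6, p=-3 (different)
Without step 3: final = n=11, p=5 (different)
Without step 4: final = n=22, p=11 (different)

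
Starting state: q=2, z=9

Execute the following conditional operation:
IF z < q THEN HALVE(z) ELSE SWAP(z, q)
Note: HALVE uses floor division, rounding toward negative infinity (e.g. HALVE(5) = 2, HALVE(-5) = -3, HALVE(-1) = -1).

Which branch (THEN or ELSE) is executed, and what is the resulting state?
Branch: ELSE, Final state: q=9, z=2

Evaluating condition: z < q
z = 9, q = 2
Condition is False, so ELSE branch executes
After SWAP(z, q): q=9, z=2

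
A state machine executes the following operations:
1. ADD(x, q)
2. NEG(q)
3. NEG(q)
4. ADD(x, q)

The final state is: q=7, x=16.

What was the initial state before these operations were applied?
q=7, x=2

Working backwards:
Final state: q=7, x=16
Before step 4 (ADD(x, q)): q=7, x=9
Before step 3 (NEG(q)): q=-7, x=9
Before step 2 (NEG(q)): q=7, x=9
Before step 1 (ADD(x, q)): q=7, x=2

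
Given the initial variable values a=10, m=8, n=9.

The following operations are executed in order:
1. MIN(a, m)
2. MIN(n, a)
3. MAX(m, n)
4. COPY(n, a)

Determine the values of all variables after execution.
{a: 8, m: 8, n: 8}

Step-by-step execution:
Initial: a=10, m=8, n=9
After step 1 (MIN(a, m)): a=8, m=8, n=9
After step 2 (MIN(n, a)): a=8, m=8, n=8
After step 3 (MAX(m, n)): a=8, m=8, n=8
After step 4 (COPY(n, a)): a=8, m=8, n=8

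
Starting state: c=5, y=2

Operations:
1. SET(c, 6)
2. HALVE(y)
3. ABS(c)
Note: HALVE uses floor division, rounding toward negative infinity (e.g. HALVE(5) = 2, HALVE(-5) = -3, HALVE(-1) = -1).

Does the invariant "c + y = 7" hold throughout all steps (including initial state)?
No, violated after step 1

The invariant is violated after step 1.

State at each step:
Initial: c=5, y=2
After step 1: c=6, y=2
After step 2: c=6, y=1
After step 3: c=6, y=1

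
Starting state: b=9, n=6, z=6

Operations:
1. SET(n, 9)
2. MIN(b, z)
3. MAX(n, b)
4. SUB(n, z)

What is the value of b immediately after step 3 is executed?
b = 6

Tracing b through execution:
Initial: b = 9
After step 1 (SET(n, 9)): b = 9
After step 2 (MIN(b, z)): b = 6
After step 3 (MAX(n, b)): b = 6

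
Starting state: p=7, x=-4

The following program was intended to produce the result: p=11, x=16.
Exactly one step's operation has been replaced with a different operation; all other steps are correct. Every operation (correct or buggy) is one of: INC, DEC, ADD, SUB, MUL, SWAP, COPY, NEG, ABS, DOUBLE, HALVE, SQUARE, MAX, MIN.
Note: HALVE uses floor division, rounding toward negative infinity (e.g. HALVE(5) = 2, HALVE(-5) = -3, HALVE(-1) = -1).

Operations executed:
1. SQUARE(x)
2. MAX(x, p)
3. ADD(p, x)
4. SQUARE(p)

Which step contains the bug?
Step 4

Trace with buggy code:
Initial: p=7, x=-4
After step 1: p=7, x=16
After step 2: p=7, x=16
After step 3: p=23, x=16
After step 4: p=529, x=16
Actual final p=529, x=16 ≠ expected p=11, x=16.
Step 4 is the only position where a single-operation replacement can produce the expected result.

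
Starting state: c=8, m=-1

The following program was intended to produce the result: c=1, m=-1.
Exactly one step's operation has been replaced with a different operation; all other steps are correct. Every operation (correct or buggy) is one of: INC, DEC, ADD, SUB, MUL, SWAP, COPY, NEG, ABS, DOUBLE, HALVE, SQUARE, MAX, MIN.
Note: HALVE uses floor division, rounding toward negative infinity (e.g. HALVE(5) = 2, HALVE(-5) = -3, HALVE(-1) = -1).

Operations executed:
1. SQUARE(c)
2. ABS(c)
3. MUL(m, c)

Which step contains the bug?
Step 1

Trace with buggy code:
Initial: c=8, m=-1
After step 1: c=64, m=-1
After step 2: c=64, m=-1
After step 3: c=64, m=-64
Actual final c=64, m=-64 ≠ expected c=1, m=-1.
Step 1 is the only position where a single-operation replacement can produce the expected result.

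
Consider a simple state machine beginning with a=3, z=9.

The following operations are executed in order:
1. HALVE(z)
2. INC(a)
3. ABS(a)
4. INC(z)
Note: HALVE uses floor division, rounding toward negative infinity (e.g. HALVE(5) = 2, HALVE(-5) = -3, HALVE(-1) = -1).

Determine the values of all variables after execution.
{a: 4, z: 5}

Step-by-step execution:
Initial: a=3, z=9
After step 1 (HALVE(z)): a=3, z=4
After step 2 (INC(a)): a=4, z=4
After step 3 (ABS(a)): a=4, z=4
After step 4 (INC(z)): a=4, z=5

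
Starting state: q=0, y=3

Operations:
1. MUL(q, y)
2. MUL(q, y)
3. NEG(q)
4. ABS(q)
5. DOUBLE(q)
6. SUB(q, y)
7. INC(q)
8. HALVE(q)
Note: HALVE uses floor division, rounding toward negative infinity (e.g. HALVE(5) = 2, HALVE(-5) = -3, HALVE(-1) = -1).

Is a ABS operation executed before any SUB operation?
Yes

First ABS: step 4
First SUB: step 6
Since 4 < 6, ABS comes first.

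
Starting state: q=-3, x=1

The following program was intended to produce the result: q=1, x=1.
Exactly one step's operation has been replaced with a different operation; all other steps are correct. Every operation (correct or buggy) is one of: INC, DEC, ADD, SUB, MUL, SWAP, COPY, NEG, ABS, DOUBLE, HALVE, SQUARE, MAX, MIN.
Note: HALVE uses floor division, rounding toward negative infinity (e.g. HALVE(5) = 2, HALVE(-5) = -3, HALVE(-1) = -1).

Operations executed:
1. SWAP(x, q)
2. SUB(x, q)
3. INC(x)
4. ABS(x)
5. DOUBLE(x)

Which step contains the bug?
Step 5

Trace with buggy code:
Initial: q=-3, x=1
After step 1: q=1, x=-3
After step 2: q=1, x=-4
After step 3: q=1, x=-3
After step 4: q=1, x=3
After step 5: q=1, x=6
Actual final q=1, x=6 ≠ expected q=1, x=1.
Step 5 is the only position where a single-operation replacement can produce the expected result.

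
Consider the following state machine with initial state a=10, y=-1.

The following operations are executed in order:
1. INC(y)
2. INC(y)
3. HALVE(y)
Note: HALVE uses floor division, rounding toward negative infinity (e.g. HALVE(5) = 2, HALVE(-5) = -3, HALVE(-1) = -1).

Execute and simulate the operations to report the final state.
{a: 10, y: 0}

Step-by-step execution:
Initial: a=10, y=-1
After step 1 (INC(y)): a=10, y=0
After step 2 (INC(y)): a=10, y=1
After step 3 (HALVE(y)): a=10, y=0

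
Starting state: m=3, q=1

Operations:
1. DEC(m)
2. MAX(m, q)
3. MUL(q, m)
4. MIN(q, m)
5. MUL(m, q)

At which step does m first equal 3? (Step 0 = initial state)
Step 0

Tracing m:
Initial: m = 3 ← first occurrence
After step 1: m = 2
After step 2: m = 2
After step 3: m = 2
After step 4: m = 2
After step 5: m = 4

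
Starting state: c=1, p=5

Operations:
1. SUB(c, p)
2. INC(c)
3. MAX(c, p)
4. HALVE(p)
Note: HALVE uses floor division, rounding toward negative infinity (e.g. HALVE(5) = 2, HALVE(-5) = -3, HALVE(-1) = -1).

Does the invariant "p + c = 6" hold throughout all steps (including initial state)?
No, violated after step 1

The invariant is violated after step 1.

State at each step:
Initial: c=1, p=5
After step 1: c=-4, p=5
After step 2: c=-3, p=5
After step 3: c=5, p=5
After step 4: c=5, p=2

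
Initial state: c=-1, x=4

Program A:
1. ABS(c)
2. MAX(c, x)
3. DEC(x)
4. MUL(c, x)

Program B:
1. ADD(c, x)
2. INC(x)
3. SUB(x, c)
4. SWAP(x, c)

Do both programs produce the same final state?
No

Program A final state: c=12, x=3
Program B final state: c=2, x=3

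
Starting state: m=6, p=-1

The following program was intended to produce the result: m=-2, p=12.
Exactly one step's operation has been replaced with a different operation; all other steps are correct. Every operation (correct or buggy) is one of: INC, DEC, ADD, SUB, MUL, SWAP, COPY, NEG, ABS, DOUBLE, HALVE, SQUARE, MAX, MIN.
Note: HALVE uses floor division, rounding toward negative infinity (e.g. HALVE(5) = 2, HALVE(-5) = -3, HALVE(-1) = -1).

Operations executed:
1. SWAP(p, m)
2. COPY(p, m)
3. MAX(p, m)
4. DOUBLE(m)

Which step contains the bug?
Step 2

Trace with buggy code:
Initial: m=6, p=-1
After step 1: m=-1, p=6
After step 2: m=-1, p=-1
After step 3: m=-1, p=-1
After step 4: m=-2, p=-1
Actual final m=-2, p=-1 ≠ expected m=-2, p=12.
Step 2 is the only position where a single-operation replacement can produce the expected result.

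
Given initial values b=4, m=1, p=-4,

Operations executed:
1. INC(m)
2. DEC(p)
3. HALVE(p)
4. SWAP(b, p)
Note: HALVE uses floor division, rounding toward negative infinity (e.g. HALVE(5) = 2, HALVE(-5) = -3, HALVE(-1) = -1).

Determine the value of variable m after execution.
m = 2

Tracing execution:
Step 1: INC(m) → m = 2
Step 2: DEC(p) → m = 2
Step 3: HALVE(p) → m = 2
Step 4: SWAP(b, p) → m = 2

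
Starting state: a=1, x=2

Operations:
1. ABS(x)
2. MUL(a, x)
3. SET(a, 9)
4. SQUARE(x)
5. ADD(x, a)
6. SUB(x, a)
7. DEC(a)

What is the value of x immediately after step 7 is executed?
x = 4

Tracing x through execution:
Initial: x = 2
After step 1 (ABS(x)): x = 2
After step 2 (MUL(a, x)): x = 2
After step 3 (SET(a, 9)): x = 2
After step 4 (SQUARE(x)): x = 4
After step 5 (ADD(x, a)): x = 13
After step 6 (SUB(x, a)): x = 4
After step 7 (DEC(a)): x = 4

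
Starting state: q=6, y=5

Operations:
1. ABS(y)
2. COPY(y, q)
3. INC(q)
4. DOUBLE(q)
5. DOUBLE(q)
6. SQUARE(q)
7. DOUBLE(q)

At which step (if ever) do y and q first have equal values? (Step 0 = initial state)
Step 2

y and q first become equal after step 2.

Comparing values at each step:
Initial: y=5, q=6
After step 1: y=5, q=6
After step 2: y=6, q=6 ← equal!
After step 3: y=6, q=7
After step 4: y=6, q=14
After step 5: y=6, q=28
After step 6: y=6, q=784
After step 7: y=6, q=1568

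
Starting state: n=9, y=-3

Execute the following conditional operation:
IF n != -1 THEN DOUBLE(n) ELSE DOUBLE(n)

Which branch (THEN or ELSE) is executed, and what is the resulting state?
Branch: THEN, Final state: n=18, y=-3

Evaluating condition: n != -1
n = 9
Condition is True, so THEN branch executes
After DOUBLE(n): n=18, y=-3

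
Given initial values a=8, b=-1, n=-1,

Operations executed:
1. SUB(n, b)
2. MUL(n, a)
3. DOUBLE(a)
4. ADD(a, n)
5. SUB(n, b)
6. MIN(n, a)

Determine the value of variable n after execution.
n = 1

Tracing execution:
Step 1: SUB(n, b) → n = 0
Step 2: MUL(n, a) → n = 0
Step 3: DOUBLE(a) → n = 0
Step 4: ADD(a, n) → n = 0
Step 5: SUB(n, b) → n = 1
Step 6: MIN(n, a) → n = 1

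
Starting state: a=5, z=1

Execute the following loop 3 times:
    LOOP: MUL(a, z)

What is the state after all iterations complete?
a=5, z=1

Iteration trace:
Start: a=5, z=1
After iteration 1: a=5, z=1
After iteration 2: a=5, z=1
After iteration 3: a=5, z=1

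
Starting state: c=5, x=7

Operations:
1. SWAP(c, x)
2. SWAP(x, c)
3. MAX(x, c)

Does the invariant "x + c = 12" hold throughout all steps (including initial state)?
Yes

The invariant holds at every step.

State at each step:
Initial: c=5, x=7
After step 1: c=7, x=5
After step 2: c=5, x=7
After step 3: c=5, x=7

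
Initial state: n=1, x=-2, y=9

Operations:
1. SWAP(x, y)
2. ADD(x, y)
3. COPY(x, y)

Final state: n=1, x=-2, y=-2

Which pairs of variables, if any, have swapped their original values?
None

Comparing initial and final values:
y: 9 → -2
x: -2 → -2
n: 1 → 1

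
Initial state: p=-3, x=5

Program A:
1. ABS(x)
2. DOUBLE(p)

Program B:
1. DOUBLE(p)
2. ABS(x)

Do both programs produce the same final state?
Yes

Program A final state: p=-6, x=5
Program B final state: p=-6, x=5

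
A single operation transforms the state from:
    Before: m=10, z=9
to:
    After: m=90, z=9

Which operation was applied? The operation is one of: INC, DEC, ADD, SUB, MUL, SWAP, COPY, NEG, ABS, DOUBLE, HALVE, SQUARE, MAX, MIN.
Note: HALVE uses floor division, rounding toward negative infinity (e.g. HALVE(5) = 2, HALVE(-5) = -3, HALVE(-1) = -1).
MUL(m, z)

Analyzing the change:
Before: m=10, z=9
After: m=90, z=9
Variable m changed from 10 to 90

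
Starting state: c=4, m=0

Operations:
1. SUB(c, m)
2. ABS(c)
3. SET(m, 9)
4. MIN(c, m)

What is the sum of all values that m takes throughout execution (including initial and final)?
18

Values of m at each step:
Initial: m = 0
After step 1: m = 0
After step 2: m = 0
After step 3: m = 9
After step 4: m = 9
Sum = 0 + 0 + 0 + 9 + 9 = 18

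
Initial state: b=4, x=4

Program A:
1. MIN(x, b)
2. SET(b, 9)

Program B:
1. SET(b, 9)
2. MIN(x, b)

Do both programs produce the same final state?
Yes

Program A final state: b=9, x=4
Program B final state: b=9, x=4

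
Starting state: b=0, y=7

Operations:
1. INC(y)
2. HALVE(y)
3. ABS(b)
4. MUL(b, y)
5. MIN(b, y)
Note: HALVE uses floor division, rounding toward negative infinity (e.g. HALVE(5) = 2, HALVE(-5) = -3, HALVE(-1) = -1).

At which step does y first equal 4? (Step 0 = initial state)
Step 2

Tracing y:
Initial: y = 7
After step 1: y = 8
After step 2: y = 4 ← first occurrence
After step 3: y = 4
After step 4: y = 4
After step 5: y = 4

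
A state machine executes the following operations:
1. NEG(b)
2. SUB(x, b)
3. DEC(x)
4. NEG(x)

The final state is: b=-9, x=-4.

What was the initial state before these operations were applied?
b=9, x=-4

Working backwards:
Final state: b=-9, x=-4
Before step 4 (NEG(x)): b=-9, x=4
Before step 3 (DEC(x)): b=-9, x=5
Before step 2 (SUB(x, b)): b=-9, x=-4
Before step 1 (NEG(b)): b=9, x=-4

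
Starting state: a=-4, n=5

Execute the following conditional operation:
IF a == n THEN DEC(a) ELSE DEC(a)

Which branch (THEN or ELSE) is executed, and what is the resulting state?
Branch: ELSE, Final state: a=-5, n=5

Evaluating condition: a == n
a = -4, n = 5
Condition is False, so ELSE branch executes
After DEC(a): a=-5, n=5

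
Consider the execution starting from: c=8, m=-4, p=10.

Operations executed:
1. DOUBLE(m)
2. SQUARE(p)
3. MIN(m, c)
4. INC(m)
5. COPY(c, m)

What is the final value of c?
c = -7

Tracing execution:
Step 1: DOUBLE(m) → c = 8
Step 2: SQUARE(p) → c = 8
Step 3: MIN(m, c) → c = 8
Step 4: INC(m) → c = 8
Step 5: COPY(c, m) → c = -7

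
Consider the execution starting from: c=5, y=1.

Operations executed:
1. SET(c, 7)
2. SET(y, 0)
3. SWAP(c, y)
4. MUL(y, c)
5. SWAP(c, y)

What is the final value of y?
y = 0

Tracing execution:
Step 1: SET(c, 7) → y = 1
Step 2: SET(y, 0) → y = 0
Step 3: SWAP(c, y) → y = 7
Step 4: MUL(y, c) → y = 0
Step 5: SWAP(c, y) → y = 0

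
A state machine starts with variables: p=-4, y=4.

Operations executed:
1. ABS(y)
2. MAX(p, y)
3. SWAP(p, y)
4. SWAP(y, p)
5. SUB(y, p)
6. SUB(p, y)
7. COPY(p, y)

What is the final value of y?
y = 0

Tracing execution:
Step 1: ABS(y) → y = 4
Step 2: MAX(p, y) → y = 4
Step 3: SWAP(p, y) → y = 4
Step 4: SWAP(y, p) → y = 4
Step 5: SUB(y, p) → y = 0
Step 6: SUB(p, y) → y = 0
Step 7: COPY(p, y) → y = 0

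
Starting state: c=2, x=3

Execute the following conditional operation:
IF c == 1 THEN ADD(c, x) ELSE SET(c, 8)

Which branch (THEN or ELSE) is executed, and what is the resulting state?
Branch: ELSE, Final state: c=8, x=3

Evaluating condition: c == 1
c = 2
Condition is False, so ELSE branch executes
After SET(c, 8): c=8, x=3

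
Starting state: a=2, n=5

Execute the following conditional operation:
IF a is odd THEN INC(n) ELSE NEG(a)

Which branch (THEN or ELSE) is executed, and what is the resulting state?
Branch: ELSE, Final state: a=-2, n=5

Evaluating condition: a is odd
Condition is False, so ELSE branch executes
After NEG(a): a=-2, n=5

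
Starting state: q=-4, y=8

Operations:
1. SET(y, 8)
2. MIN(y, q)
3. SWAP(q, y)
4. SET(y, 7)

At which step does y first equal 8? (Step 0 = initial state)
Step 0

Tracing y:
Initial: y = 8 ← first occurrence
After step 1: y = 8
After step 2: y = -4
After step 3: y = -4
After step 4: y = 7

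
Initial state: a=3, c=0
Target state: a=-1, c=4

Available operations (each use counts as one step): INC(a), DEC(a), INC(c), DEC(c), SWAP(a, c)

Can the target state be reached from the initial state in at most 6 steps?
Yes

Path (3 steps): INC(a) → DEC(c) → SWAP(a, c)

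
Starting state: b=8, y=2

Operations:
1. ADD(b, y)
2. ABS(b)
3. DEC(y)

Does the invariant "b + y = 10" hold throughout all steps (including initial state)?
No, violated after step 1

The invariant is violated after step 1.

State at each step:
Initial: b=8, y=2
After step 1: b=10, y=2
After step 2: b=10, y=2
After step 3: b=10, y=1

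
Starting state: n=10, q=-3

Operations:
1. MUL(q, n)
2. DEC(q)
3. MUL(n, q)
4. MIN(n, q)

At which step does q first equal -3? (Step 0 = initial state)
Step 0

Tracing q:
Initial: q = -3 ← first occurrence
After step 1: q = -30
After step 2: q = -31
After step 3: q = -31
After step 4: q = -31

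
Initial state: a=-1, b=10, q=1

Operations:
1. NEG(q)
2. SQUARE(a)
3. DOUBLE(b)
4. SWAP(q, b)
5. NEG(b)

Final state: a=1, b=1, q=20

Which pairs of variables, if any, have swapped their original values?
None

Comparing initial and final values:
b: 10 → 1
q: 1 → 20
a: -1 → 1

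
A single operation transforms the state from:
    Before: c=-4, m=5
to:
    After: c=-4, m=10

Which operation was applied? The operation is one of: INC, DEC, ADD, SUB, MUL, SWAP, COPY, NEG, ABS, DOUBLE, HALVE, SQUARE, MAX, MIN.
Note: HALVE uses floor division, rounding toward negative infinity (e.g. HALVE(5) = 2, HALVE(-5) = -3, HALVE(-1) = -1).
DOUBLE(m)

Analyzing the change:
Before: c=-4, m=5
After: c=-4, m=10
Variable m changed from 5 to 10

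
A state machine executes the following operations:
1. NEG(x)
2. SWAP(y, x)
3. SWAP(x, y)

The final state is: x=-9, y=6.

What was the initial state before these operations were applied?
x=9, y=6

Working backwards:
Final state: x=-9, y=6
Before step 3 (SWAP(x, y)): x=6, y=-9
Before step 2 (SWAP(y, x)): x=-9, y=6
Before step 1 (NEG(x)): x=9, y=6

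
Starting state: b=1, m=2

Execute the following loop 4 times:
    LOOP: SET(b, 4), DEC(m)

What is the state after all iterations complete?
b=4, m=-2

Iteration trace:
Start: b=1, m=2
After iteration 1: b=4, m=1
After iteration 2: b=4, m=0
After iteration 3: b=4, m=-1
After iteration 4: b=4, m=-2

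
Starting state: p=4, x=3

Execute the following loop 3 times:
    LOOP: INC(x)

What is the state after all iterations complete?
p=4, x=6

Iteration trace:
Start: p=4, x=3
After iteration 1: p=4, x=4
After iteration 2: p=4, x=5
After iteration 3: p=4, x=6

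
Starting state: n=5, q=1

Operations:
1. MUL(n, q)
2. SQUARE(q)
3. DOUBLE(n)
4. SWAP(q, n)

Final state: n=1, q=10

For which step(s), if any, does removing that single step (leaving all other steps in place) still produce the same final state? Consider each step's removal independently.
Step(s) 1, 2

Testing removal of each single step:
Without step 1: final = n=1, q=10 (same)
Without step 2: final = n=1, q=10 (same)
Without step 3: final = n=1, q=5 (different)
Without step 4: final = n=10, q=1 (different)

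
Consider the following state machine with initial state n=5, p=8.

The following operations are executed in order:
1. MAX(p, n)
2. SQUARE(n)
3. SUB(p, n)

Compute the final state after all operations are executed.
{n: 25, p: -17}

Step-by-step execution:
Initial: n=5, p=8
After step 1 (MAX(p, n)): n=5, p=8
After step 2 (SQUARE(n)): n=25, p=8
After step 3 (SUB(p, n)): n=25, p=-17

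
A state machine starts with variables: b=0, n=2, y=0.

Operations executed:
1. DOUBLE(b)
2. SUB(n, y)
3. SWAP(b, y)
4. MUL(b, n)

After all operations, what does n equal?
n = 2

Tracing execution:
Step 1: DOUBLE(b) → n = 2
Step 2: SUB(n, y) → n = 2
Step 3: SWAP(b, y) → n = 2
Step 4: MUL(b, n) → n = 2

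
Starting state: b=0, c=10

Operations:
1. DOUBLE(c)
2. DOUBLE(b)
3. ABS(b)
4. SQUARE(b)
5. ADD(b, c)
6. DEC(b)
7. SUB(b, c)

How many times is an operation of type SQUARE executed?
1

Counting SQUARE operations:
Step 4: SQUARE(b) ← SQUARE
Total: 1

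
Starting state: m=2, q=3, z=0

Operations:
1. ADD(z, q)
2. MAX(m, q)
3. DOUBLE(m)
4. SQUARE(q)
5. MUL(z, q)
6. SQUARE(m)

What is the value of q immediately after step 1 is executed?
q = 3

Tracing q through execution:
Initial: q = 3
After step 1 (ADD(z, q)): q = 3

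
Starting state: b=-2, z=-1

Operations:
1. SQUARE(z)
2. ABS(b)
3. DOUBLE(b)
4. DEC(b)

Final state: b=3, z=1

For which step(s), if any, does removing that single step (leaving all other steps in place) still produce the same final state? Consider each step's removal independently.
None - removing any single step changes the final result

Testing removal of each single step:
Without step 1: final = b=3, z=-1 (different)
Without step 2: final = b=-5, z=1 (different)
Without step 3: final = b=1, z=1 (different)
Without step 4: final = b=4, z=1 (different)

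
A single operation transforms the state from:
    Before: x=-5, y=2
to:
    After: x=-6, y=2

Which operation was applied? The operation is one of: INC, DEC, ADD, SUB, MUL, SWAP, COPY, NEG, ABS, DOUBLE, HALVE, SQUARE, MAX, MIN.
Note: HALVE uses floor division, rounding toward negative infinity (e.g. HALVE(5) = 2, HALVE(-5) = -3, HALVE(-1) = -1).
DEC(x)

Analyzing the change:
Before: x=-5, y=2
After: x=-6, y=2
Variable x changed from -5 to -6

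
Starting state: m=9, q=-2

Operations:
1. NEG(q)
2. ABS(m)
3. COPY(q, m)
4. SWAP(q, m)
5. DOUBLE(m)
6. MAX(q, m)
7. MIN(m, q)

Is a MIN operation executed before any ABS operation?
No

First MIN: step 7
First ABS: step 2
Since 7 > 2, ABS comes first.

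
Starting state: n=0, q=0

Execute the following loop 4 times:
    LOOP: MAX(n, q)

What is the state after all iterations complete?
n=0, q=0

Iteration trace:
Start: n=0, q=0
After iteration 1: n=0, q=0
After iteration 2: n=0, q=0
After iteration 3: n=0, q=0
After iteration 4: n=0, q=0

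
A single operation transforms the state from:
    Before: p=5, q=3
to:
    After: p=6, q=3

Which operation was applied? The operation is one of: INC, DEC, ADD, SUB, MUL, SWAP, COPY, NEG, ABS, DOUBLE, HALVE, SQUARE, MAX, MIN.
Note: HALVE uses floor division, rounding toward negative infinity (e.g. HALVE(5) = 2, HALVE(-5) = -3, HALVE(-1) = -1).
INC(p)

Analyzing the change:
Before: p=5, q=3
After: p=6, q=3
Variable p changed from 5 to 6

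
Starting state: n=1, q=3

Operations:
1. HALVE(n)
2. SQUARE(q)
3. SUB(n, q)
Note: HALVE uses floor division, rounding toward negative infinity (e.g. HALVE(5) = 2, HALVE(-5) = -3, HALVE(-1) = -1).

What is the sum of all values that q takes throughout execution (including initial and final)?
24

Values of q at each step:
Initial: q = 3
After step 1: q = 3
After step 2: q = 9
After step 3: q = 9
Sum = 3 + 3 + 9 + 9 = 24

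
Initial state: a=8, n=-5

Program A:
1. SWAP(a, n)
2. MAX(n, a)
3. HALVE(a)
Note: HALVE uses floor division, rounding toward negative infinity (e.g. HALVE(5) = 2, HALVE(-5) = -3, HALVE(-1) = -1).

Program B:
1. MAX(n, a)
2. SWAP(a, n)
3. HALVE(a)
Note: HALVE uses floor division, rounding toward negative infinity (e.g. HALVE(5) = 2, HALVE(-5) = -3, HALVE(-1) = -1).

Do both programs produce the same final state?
No

Program A final state: a=-3, n=8
Program B final state: a=4, n=8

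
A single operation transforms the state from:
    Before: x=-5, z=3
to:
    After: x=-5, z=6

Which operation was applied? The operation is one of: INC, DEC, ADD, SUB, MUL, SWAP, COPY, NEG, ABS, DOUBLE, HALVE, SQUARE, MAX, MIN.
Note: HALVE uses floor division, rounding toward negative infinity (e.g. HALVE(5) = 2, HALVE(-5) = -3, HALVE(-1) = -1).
DOUBLE(z)

Analyzing the change:
Before: x=-5, z=3
After: x=-5, z=6
Variable z changed from 3 to 6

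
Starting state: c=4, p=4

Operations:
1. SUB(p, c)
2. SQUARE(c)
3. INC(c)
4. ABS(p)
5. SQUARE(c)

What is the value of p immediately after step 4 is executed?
p = 0

Tracing p through execution:
Initial: p = 4
After step 1 (SUB(p, c)): p = 0
After step 2 (SQUARE(c)): p = 0
After step 3 (INC(c)): p = 0
After step 4 (ABS(p)): p = 0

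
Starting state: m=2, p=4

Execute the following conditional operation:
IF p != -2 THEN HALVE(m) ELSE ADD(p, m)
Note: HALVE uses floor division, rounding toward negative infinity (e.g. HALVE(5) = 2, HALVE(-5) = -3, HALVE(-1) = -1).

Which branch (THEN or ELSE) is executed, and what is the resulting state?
Branch: THEN, Final state: m=1, p=4

Evaluating condition: p != -2
p = 4
Condition is True, so THEN branch executes
After HALVE(m): m=1, p=4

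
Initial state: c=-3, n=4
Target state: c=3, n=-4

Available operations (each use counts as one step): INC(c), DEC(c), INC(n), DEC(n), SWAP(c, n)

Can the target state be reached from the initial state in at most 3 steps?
Yes

Path (3 steps): DEC(c) → DEC(n) → SWAP(c, n)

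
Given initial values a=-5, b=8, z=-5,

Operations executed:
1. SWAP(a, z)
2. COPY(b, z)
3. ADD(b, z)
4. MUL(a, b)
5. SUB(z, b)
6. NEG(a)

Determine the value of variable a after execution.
a = -50

Tracing execution:
Step 1: SWAP(a, z) → a = -5
Step 2: COPY(b, z) → a = -5
Step 3: ADD(b, z) → a = -5
Step 4: MUL(a, b) → a = 50
Step 5: SUB(z, b) → a = 50
Step 6: NEG(a) → a = -50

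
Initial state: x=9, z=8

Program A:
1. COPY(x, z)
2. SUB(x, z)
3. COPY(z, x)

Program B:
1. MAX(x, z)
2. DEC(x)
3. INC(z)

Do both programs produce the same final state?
No

Program A final state: x=0, z=0
Program B final state: x=8, z=9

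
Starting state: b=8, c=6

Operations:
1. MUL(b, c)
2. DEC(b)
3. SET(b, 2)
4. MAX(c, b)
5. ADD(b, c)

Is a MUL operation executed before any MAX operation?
Yes

First MUL: step 1
First MAX: step 4
Since 1 < 4, MUL comes first.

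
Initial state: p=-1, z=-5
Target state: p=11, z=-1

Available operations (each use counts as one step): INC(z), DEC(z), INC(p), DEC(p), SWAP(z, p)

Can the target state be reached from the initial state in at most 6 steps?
No

The target state cannot be reached within 6 steps.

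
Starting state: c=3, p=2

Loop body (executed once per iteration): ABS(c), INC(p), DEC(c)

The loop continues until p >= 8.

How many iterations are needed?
6

Tracing iterations:
Initial: c=3, p=2
After iteration 1: c=2, p=3
After iteration 2: c=1, p=4
After iteration 3: c=0, p=5
After iteration 4: c=-1, p=6
After iteration 5: c=0, p=7
After iteration 6: c=-1, p=8
p >= 8 now holds, so the loop exits after 6 iterations.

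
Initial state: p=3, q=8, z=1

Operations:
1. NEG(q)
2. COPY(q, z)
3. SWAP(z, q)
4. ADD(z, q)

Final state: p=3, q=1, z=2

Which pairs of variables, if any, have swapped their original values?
None

Comparing initial and final values:
p: 3 → 3
z: 1 → 2
q: 8 → 1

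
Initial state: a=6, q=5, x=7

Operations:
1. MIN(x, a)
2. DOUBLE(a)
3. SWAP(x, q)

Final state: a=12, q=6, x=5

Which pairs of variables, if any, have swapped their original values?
None

Comparing initial and final values:
a: 6 → 12
q: 5 → 6
x: 7 → 5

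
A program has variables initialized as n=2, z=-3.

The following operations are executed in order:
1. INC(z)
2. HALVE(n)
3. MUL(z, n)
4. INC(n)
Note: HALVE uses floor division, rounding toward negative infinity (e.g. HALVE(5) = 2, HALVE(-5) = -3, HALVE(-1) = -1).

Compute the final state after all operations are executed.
{n: 2, z: -2}

Step-by-step execution:
Initial: n=2, z=-3
After step 1 (INC(z)): n=2, z=-2
After step 2 (HALVE(n)): n=1, z=-2
After step 3 (MUL(z, n)): n=1, z=-2
After step 4 (INC(n)): n=2, z=-2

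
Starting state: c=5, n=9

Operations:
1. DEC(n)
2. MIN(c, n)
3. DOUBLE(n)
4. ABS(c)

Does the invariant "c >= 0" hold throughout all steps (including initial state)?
Yes

The invariant holds at every step.

State at each step:
Initial: c=5, n=9
After step 1: c=5, n=8
After step 2: c=5, n=8
After step 3: c=5, n=16
After step 4: c=5, n=16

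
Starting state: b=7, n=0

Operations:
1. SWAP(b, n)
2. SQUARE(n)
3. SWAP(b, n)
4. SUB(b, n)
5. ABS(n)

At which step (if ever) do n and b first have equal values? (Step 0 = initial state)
Never

n and b never become equal during execution.

Comparing values at each step:
Initial: n=0, b=7
After step 1: n=7, b=0
After step 2: n=49, b=0
After step 3: n=0, b=49
After step 4: n=0, b=49
After step 5: n=0, b=49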